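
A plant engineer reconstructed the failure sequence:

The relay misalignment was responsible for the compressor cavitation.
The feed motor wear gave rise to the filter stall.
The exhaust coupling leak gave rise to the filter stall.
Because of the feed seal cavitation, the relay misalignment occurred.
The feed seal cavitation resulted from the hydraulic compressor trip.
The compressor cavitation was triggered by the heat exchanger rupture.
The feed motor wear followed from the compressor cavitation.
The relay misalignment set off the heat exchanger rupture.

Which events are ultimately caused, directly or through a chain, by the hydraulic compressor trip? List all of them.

Direct effects: the feed seal cavitation.
2 steps out: the relay misalignment.
3 steps out: the heat exchanger rupture, the compressor cavitation.
4 steps out: the feed motor wear.
5 steps out: the filter stall.
Not reachable from it: the exhaust coupling leak.

the compressor cavitation, the feed motor wear, the feed seal cavitation, the filter stall, the heat exchanger rupture, the relay misalignment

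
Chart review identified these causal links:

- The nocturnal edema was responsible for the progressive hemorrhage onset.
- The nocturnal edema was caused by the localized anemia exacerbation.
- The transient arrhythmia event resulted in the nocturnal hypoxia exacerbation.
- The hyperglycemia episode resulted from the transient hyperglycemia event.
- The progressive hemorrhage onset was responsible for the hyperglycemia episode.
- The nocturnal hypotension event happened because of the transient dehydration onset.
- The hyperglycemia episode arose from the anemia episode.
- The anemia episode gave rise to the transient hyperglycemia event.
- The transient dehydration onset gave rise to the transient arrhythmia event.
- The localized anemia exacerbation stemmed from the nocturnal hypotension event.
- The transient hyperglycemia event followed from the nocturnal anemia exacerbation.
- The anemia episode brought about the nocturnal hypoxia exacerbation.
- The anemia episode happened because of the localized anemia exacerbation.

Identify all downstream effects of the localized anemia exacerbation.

the anemia episode, the hyperglycemia episode, the nocturnal edema, the nocturnal hypoxia exacerbation, the progressive hemorrhage onset, the transient hyperglycemia event

Direct effects: the nocturnal edema, the anemia episode.
2 steps out: the nocturnal hypoxia exacerbation, the transient hyperglycemia event, the progressive hemorrhage onset, the hyperglycemia episode.
Not reachable from it: the transient dehydration onset, the nocturnal anemia exacerbation, the transient arrhythmia event, the nocturnal hypotension event.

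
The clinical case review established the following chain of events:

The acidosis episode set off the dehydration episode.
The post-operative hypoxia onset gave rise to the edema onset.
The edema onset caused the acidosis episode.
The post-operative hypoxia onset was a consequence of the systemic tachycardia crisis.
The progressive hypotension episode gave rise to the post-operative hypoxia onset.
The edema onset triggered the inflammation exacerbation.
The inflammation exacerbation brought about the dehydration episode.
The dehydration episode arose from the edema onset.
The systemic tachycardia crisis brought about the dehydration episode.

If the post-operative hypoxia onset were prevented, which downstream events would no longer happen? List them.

Downstream of the post-operative hypoxia onset: the edema onset, the inflammation exacerbation, the acidosis episode, the dehydration episode.
Of those, still caused via another path: the dehydration episode.
The remainder have no surviving cause.

the acidosis episode, the edema onset, the inflammation exacerbation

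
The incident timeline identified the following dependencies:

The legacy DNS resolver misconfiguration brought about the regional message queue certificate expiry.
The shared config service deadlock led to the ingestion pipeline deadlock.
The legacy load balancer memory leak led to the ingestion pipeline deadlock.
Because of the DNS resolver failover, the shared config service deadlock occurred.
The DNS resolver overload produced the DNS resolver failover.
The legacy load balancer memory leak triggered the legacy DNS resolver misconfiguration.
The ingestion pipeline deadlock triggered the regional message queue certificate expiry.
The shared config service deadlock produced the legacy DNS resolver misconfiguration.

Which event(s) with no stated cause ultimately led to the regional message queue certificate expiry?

Tracing upstream from the regional message queue certificate expiry: the regional message queue certificate expiry ← the ingestion pipeline deadlock ← the shared config service deadlock ← the DNS resolver failover ← the DNS resolver overload.
A separate upstream branch: the regional message queue certificate expiry ← the ingestion pipeline deadlock ← the legacy load balancer memory leak.
Each of those chain origins has no stated cause.

the DNS resolver overload, the legacy load balancer memory leak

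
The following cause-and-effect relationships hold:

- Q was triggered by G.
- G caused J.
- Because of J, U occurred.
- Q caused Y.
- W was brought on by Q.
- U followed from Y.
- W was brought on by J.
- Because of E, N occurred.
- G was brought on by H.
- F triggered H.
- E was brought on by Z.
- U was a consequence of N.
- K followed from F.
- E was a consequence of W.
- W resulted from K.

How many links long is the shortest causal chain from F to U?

Shortest chain: F → H → G → J → U.

4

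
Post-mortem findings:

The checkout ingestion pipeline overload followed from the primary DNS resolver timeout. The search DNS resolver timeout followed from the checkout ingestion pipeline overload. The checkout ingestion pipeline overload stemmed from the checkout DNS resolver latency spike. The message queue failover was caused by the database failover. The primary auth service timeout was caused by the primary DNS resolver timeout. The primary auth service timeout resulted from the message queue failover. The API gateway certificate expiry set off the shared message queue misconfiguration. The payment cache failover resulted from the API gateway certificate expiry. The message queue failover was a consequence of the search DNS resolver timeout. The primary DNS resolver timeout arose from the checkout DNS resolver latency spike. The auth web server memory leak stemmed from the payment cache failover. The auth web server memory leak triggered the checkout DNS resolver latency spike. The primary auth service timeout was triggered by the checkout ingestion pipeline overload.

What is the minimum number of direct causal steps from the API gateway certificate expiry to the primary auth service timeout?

Shortest chain: the API gateway certificate expiry → the payment cache failover → the auth web server memory leak → the checkout DNS resolver latency spike → the primary DNS resolver timeout → the primary auth service timeout.

5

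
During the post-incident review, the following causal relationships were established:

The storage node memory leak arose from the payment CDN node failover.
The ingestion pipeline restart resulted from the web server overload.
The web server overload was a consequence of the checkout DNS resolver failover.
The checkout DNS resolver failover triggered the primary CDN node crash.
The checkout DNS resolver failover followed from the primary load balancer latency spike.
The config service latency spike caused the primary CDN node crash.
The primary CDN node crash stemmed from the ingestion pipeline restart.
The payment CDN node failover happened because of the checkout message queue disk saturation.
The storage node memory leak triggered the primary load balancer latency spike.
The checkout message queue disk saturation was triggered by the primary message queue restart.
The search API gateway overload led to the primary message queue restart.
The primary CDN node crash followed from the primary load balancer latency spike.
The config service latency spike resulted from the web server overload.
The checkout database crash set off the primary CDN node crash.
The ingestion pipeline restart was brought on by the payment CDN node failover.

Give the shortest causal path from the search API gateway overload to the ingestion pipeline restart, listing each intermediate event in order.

the search API gateway overload → the primary message queue restart
the primary message queue restart → the checkout message queue disk saturation
the checkout message queue disk saturation → the payment CDN node failover
the payment CDN node failover → the ingestion pipeline restart
Length: 4 steps.

the search API gateway overload → the primary message queue restart → the checkout message queue disk saturation → the payment CDN node failover → the ingestion pipeline restart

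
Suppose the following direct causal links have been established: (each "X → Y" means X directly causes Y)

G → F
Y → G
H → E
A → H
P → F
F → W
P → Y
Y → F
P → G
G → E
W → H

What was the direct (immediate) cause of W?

F

Upstream contributors include P, Y, G, but only F feeds directly into W.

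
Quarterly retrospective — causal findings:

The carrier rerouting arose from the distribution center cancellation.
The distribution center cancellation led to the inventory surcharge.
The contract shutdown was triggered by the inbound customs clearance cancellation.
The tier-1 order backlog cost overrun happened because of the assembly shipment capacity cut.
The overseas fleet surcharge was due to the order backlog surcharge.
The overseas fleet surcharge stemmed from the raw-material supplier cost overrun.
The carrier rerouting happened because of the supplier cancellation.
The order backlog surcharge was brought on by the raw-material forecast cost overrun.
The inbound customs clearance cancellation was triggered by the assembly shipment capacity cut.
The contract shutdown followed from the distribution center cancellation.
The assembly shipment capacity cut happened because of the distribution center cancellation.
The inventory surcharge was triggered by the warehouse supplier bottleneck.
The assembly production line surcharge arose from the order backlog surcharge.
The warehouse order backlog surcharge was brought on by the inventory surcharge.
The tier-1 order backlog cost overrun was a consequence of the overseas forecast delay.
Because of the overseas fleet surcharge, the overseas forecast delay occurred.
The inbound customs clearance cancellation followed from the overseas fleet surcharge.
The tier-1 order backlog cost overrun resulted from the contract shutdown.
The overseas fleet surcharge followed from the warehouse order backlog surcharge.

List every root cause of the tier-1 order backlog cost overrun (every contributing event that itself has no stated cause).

the distribution center cancellation, the raw-material forecast cost overrun, the raw-material supplier cost overrun, the warehouse supplier bottleneck

Tracing upstream from the tier-1 order backlog cost overrun: the tier-1 order backlog cost overrun ← the assembly shipment capacity cut ← the distribution center cancellation.
A separate upstream branch: the tier-1 order backlog cost overrun ← the overseas forecast delay ← the overseas fleet surcharge ← the warehouse order backlog surcharge ← the inventory surcharge ← the warehouse supplier bottleneck.
A separate upstream branch: the tier-1 order backlog cost overrun ← the overseas forecast delay ← the overseas fleet surcharge ← the order backlog surcharge ← the raw-material forecast cost overrun.
A separate upstream branch: the tier-1 order backlog cost overrun ← the overseas forecast delay ← the overseas fleet surcharge ← the raw-material supplier cost overrun.
Each of those chain origins has no stated cause.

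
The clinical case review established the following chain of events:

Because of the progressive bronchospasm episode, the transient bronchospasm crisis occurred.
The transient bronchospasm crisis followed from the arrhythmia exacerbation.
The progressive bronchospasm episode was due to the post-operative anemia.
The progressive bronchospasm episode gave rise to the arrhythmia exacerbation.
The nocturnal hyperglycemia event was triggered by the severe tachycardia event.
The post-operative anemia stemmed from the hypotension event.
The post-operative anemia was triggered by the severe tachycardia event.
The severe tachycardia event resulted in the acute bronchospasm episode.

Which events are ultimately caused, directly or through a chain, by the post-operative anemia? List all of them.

the arrhythmia exacerbation, the progressive bronchospasm episode, the transient bronchospasm crisis

Direct effects: the progressive bronchospasm episode.
2 steps out: the arrhythmia exacerbation, the transient bronchospasm crisis.
Not reachable from it: the severe tachycardia event, the hypotension event, the nocturnal hyperglycemia event, the acute bronchospasm episode.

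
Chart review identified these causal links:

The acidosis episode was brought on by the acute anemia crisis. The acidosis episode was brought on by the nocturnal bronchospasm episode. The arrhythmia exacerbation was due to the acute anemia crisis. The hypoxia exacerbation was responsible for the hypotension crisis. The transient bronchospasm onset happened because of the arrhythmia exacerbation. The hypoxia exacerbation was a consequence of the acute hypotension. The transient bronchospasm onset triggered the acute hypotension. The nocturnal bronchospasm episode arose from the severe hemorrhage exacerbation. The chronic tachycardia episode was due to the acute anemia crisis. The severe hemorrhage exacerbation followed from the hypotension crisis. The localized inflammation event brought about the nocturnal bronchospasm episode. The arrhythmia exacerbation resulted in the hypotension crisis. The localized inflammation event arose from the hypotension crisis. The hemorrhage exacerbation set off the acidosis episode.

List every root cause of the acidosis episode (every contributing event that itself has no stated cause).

Tracing upstream from the acidosis episode: the acidosis episode ← the acute anemia crisis.
A separate upstream branch: the acidosis episode ← the hemorrhage exacerbation.
Each of those chain origins has no stated cause.

the acute anemia crisis, the hemorrhage exacerbation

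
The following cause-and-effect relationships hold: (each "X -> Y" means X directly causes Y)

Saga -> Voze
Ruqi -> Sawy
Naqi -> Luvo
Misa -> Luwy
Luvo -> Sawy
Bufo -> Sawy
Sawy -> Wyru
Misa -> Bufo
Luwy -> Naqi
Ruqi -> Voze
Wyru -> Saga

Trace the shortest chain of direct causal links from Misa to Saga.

Misa → Bufo → Sawy → Wyru → Saga

Misa → Bufo
Bufo → Sawy
Sawy → Wyru
Wyru → Saga
Length: 4 steps.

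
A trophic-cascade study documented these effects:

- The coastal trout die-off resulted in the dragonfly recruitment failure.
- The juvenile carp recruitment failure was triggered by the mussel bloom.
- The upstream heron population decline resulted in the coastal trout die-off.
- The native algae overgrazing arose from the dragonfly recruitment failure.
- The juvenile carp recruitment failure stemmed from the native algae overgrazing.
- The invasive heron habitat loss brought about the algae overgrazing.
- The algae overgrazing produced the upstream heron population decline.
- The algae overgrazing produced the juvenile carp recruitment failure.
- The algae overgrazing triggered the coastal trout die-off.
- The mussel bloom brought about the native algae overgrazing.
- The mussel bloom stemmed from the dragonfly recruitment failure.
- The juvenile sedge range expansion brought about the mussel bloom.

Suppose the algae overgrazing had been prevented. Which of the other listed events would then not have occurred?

Downstream of the algae overgrazing: the upstream heron population decline, the coastal trout die-off, the dragonfly recruitment failure, the mussel bloom, the native algae overgrazing, the juvenile carp recruitment failure.
Of those, still caused via another path: the mussel bloom, the native algae overgrazing, the juvenile carp recruitment failure.
The remainder have no surviving cause.

the coastal trout die-off, the dragonfly recruitment failure, the upstream heron population decline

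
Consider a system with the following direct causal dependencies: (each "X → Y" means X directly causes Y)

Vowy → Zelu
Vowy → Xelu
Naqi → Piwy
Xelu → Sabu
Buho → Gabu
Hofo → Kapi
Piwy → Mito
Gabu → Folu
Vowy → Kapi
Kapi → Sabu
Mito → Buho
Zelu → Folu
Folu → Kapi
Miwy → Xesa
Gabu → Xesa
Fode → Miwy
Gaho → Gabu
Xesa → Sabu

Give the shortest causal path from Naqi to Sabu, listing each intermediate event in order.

Naqi → Piwy → Mito → Buho → Gabu → Xesa → Sabu

Naqi → Piwy
Piwy → Mito
Mito → Buho
Buho → Gabu
Gabu → Xesa
Xesa → Sabu
Length: 6 steps.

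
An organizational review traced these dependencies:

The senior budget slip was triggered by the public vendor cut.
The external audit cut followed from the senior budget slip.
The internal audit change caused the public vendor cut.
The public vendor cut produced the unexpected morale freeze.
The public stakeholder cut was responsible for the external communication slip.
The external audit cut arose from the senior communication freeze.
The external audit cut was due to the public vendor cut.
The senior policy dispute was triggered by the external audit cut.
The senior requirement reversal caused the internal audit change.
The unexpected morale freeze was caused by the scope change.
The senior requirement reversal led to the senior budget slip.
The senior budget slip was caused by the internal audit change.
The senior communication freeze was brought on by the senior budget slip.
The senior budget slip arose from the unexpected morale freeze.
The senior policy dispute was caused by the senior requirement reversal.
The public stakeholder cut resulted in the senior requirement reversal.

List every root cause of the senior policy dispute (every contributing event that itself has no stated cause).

the public stakeholder cut, the scope change

Tracing upstream from the senior policy dispute: the senior policy dispute ← the senior requirement reversal ← the public stakeholder cut.
A separate upstream branch: the senior policy dispute ← the external audit cut ← the senior budget slip ← the unexpected morale freeze ← the scope change.
Each of those chain origins has no stated cause.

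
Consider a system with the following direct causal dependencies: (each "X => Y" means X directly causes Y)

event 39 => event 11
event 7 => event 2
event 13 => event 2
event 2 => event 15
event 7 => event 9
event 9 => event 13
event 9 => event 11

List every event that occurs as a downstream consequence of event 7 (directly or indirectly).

Direct effects: event 9, event 2.
2 steps out: event 13, event 15, event 11.
Not reachable from it: event 39.

event 11, event 13, event 15, event 2, event 9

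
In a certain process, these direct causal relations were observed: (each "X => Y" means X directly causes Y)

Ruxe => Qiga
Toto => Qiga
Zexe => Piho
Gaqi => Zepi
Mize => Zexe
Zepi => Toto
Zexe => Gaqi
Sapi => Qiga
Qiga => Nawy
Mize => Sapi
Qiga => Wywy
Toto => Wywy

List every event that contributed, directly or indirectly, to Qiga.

Immediate causes of Qiga: Sapi, Toto, Ruxe.
Further upstream: Mize, Zexe, Gaqi, Zepi.

Gaqi, Mize, Ruxe, Sapi, Toto, Zepi, Zexe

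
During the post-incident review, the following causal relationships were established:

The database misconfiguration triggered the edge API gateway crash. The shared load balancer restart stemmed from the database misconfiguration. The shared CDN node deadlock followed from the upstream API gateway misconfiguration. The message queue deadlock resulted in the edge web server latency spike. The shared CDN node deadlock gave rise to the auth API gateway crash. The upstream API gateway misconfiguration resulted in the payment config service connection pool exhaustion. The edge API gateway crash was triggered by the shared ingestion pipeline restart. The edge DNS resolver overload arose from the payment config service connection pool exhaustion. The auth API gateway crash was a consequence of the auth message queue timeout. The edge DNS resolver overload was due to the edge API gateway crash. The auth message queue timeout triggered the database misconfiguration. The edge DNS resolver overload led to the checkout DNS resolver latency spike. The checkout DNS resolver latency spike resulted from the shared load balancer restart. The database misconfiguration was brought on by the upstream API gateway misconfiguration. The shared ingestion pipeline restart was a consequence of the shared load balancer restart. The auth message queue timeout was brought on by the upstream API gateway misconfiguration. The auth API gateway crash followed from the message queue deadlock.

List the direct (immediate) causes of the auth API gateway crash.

the auth message queue timeout, the message queue deadlock, the shared CDN node deadlock

Upstream contributors include the upstream API gateway misconfiguration, but only the auth message queue timeout, the message queue deadlock, the shared CDN node deadlock feed directly into the auth API gateway crash.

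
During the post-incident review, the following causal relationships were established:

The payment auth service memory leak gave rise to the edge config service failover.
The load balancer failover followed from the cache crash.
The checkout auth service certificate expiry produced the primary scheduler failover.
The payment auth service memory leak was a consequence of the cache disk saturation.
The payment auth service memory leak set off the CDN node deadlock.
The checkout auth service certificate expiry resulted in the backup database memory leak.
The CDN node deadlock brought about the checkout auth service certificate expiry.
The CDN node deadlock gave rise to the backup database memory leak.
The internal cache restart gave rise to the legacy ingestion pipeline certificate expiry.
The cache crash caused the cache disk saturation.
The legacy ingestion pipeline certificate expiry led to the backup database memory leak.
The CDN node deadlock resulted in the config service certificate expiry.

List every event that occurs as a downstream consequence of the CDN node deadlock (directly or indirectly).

Direct effects: the checkout auth service certificate expiry, the backup database memory leak, the config service certificate expiry.
2 steps out: the primary scheduler failover.
Not reachable from it: the cache crash, the cache disk saturation, the internal cache restart, the payment auth service memory leak, the load balancer failover, the edge config service failover, the legacy ingestion pipeline certificate expiry.

the backup database memory leak, the checkout auth service certificate expiry, the config service certificate expiry, the primary scheduler failover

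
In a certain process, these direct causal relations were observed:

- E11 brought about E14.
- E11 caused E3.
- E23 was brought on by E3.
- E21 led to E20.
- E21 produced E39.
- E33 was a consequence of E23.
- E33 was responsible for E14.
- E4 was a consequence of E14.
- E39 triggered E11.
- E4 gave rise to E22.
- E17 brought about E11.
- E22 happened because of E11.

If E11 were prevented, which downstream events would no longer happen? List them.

Downstream of E11: E3, E23, E33, E14, E4, E22.

E14, E22, E23, E3, E33, E4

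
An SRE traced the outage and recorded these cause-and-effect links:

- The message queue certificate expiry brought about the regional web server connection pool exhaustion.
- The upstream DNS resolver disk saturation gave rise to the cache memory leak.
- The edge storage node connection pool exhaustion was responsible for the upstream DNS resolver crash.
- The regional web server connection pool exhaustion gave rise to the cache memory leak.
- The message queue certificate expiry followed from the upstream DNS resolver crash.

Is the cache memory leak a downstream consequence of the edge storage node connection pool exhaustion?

Yes

There is a causal chain: the edge storage node connection pool exhaustion → the upstream DNS resolver crash → the message queue certificate expiry → the regional web server connection pool exhaustion → the cache memory leak.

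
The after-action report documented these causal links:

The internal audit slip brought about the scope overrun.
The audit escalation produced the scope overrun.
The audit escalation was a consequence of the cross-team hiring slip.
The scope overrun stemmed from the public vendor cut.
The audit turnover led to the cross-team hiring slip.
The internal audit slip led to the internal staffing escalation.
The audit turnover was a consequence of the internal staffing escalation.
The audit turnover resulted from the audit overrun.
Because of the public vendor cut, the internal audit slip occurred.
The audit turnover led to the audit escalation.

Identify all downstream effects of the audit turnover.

Direct effects: the cross-team hiring slip, the audit escalation.
2 steps out: the scope overrun.
Not reachable from it: the public vendor cut, the internal audit slip, the internal staffing escalation, the audit overrun.

the audit escalation, the cross-team hiring slip, the scope overrun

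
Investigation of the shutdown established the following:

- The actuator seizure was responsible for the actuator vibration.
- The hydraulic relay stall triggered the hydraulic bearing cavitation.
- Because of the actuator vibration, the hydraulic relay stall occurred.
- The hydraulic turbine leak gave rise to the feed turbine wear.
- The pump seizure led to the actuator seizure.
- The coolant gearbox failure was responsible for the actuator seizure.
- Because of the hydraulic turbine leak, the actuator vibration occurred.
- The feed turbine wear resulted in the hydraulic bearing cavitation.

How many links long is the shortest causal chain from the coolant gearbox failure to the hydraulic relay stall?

Shortest chain: the coolant gearbox failure → the actuator seizure → the actuator vibration → the hydraulic relay stall.

3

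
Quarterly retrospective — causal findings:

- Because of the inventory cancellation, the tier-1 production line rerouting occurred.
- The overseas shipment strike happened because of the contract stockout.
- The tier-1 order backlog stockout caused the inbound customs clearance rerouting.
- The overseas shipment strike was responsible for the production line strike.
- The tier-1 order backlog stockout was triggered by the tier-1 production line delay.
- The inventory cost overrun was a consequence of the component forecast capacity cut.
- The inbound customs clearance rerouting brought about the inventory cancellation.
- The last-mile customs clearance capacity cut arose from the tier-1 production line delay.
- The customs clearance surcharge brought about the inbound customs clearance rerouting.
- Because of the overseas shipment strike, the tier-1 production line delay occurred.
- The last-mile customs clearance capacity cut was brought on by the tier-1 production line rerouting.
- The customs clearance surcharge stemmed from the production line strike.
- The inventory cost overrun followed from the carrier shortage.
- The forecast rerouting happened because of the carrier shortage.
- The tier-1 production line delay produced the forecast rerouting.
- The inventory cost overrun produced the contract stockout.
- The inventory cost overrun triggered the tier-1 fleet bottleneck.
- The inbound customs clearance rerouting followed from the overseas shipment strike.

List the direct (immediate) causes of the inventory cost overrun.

the carrier shortage, the component forecast capacity cut → the inventory cost overrun with nothing further upstream stated.

the carrier shortage, the component forecast capacity cut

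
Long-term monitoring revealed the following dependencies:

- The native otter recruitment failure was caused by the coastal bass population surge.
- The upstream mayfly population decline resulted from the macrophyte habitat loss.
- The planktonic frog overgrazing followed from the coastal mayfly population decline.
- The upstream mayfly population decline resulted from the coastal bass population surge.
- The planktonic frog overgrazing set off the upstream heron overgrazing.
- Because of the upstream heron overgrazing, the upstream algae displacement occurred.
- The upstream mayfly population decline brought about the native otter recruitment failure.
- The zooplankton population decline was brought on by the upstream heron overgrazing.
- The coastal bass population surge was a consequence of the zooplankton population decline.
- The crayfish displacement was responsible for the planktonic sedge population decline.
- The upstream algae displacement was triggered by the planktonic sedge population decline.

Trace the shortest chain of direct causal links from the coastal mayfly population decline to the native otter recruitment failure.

the coastal mayfly population decline → the planktonic frog overgrazing → the upstream heron overgrazing → the zooplankton population decline → the coastal bass population surge → the native otter recruitment failure

the coastal mayfly population decline → the planktonic frog overgrazing
the planktonic frog overgrazing → the upstream heron overgrazing
the upstream heron overgrazing → the zooplankton population decline
the zooplankton population decline → the coastal bass population surge
the coastal bass population surge → the native otter recruitment failure
Length: 5 steps.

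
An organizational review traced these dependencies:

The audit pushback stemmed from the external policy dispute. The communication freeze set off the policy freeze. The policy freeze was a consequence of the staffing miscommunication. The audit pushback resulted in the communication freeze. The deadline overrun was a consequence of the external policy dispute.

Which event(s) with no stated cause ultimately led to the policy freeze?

the external policy dispute, the staffing miscommunication

Tracing upstream from the policy freeze: the policy freeze ← the communication freeze ← the audit pushback ← the external policy dispute.
A separate upstream branch: the policy freeze ← the staffing miscommunication.
Each of those chain origins has no stated cause.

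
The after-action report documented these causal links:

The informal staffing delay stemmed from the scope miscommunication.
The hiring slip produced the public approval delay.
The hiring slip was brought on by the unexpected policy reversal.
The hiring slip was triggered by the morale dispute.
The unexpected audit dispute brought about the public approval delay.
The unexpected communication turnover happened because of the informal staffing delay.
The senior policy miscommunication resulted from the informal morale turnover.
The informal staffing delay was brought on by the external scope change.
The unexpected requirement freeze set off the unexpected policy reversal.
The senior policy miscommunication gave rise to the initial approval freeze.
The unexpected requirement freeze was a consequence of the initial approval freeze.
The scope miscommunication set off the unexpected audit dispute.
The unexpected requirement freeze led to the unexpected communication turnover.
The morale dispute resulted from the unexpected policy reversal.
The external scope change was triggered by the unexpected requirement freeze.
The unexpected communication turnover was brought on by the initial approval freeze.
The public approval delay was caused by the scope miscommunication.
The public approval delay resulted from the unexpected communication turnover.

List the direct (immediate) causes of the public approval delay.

the hiring slip, the scope miscommunication, the unexpected audit dispute, the unexpected communication turnover

Upstream contributors include the informal morale turnover, the senior policy miscommunication, the initial approval freeze, the unexpected requirement freeze, the unexpected policy reversal, the external scope change, the informal staffing delay, the morale dispute, but only the hiring slip, the scope miscommunication, the unexpected audit dispute, the unexpected communication turnover feed directly into the public approval delay.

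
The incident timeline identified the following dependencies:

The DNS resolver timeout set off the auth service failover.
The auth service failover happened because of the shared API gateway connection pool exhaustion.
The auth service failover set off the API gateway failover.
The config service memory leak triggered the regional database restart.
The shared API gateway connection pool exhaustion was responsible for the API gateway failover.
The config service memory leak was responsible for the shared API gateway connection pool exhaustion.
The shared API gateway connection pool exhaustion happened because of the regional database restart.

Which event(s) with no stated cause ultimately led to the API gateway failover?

Tracing upstream from the API gateway failover: the API gateway failover ← the shared API gateway connection pool exhaustion ← the config service memory leak.
A separate upstream branch: the API gateway failover ← the auth service failover ← the DNS resolver timeout.
Each of those chain origins has no stated cause.

the DNS resolver timeout, the config service memory leak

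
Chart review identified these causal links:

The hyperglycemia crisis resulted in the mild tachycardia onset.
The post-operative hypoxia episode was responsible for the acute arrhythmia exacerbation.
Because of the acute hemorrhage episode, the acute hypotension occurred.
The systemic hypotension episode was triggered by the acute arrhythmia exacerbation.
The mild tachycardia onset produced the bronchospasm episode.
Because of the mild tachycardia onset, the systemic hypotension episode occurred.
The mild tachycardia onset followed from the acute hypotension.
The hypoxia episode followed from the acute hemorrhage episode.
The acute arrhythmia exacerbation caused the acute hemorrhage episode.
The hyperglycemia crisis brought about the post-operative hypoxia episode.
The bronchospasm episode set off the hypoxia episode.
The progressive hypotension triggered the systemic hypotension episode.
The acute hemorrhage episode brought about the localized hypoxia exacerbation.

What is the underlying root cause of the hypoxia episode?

the hyperglycemia crisis

Tracing upstream from the hypoxia episode: the hypoxia episode ← the bronchospasm episode ← the mild tachycardia onset ← the hyperglycemia crisis.
The hyperglycemia crisis has no stated cause, so it is the root.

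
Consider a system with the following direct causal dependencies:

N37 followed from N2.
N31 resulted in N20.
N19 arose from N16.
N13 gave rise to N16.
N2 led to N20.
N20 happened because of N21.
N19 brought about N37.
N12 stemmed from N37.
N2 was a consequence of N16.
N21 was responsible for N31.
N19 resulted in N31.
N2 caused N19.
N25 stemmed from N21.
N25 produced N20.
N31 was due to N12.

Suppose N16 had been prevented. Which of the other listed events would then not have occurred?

N12, N19, N2, N37

Downstream of N16: N2, N19, N37, N12, N31, N20.
Of those, still caused via another path: N31, N20.
The remainder have no surviving cause.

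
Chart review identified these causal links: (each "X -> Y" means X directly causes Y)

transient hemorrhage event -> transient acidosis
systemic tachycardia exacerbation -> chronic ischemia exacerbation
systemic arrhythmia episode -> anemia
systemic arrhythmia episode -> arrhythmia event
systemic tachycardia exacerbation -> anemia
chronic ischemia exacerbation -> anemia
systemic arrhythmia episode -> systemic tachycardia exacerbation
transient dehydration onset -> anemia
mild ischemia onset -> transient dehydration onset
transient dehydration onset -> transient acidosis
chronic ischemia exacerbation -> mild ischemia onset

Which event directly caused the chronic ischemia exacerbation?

the systemic tachycardia exacerbation

Upstream contributors include the systemic arrhythmia episode, but only the systemic tachycardia exacerbation feeds directly into the chronic ischemia exacerbation.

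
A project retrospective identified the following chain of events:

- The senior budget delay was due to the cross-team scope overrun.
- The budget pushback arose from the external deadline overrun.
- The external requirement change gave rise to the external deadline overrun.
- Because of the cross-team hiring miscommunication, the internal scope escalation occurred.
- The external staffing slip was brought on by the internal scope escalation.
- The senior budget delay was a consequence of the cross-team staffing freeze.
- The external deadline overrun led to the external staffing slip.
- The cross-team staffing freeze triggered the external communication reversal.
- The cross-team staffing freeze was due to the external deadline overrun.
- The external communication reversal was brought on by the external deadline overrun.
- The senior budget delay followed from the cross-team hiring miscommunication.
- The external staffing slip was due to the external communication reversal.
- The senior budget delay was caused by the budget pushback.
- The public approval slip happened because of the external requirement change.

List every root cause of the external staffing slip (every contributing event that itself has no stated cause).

the cross-team hiring miscommunication, the external requirement change

Tracing upstream from the external staffing slip: the external staffing slip ← the external deadline overrun ← the external requirement change.
A separate upstream branch: the external staffing slip ← the internal scope escalation ← the cross-team hiring miscommunication.
Each of those chain origins has no stated cause.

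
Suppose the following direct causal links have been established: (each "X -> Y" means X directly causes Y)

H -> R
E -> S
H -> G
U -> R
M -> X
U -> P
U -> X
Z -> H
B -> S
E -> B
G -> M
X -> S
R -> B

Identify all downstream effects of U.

Direct effects: R, P, X.
2 steps out: B, S.
Not reachable from it: Z, H, G, M, E.

B, P, R, S, X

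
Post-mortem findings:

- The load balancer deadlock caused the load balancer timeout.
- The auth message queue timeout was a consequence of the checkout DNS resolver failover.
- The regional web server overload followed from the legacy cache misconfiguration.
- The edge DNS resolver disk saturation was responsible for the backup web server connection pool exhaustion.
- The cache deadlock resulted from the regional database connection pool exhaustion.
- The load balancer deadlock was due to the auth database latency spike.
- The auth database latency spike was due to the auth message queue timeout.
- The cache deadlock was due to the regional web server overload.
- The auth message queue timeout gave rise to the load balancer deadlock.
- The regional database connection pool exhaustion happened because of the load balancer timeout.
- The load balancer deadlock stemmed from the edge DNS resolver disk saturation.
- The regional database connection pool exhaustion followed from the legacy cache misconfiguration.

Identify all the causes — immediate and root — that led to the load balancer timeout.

the auth database latency spike, the auth message queue timeout, the checkout DNS resolver failover, the edge DNS resolver disk saturation, the load balancer deadlock

Immediate cause of the load balancer timeout: the load balancer deadlock.
Further upstream: the checkout DNS resolver failover, the edge DNS resolver disk saturation, the auth message queue timeout, the auth database latency spike.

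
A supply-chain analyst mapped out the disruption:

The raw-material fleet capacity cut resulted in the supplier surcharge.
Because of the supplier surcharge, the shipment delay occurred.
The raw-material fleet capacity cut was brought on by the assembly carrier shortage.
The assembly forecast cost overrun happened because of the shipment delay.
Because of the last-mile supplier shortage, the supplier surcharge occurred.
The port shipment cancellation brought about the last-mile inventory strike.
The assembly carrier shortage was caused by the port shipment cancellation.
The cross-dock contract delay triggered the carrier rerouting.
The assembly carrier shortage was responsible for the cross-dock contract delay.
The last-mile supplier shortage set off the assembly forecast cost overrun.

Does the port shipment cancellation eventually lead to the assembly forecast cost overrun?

Yes

There is a causal chain: the port shipment cancellation → the assembly carrier shortage → the raw-material fleet capacity cut → the supplier surcharge → the shipment delay → the assembly forecast cost overrun.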